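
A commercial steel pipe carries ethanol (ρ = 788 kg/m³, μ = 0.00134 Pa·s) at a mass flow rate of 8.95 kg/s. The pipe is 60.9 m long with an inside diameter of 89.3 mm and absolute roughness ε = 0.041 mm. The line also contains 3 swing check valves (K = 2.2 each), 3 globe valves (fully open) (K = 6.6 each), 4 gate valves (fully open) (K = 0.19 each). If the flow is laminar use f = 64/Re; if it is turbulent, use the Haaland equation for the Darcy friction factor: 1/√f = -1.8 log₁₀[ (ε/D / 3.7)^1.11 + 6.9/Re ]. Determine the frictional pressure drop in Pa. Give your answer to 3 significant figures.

ΔP ≈ 52900 Pa

A = πD²/4 = π(0.0893)²/4 = 0.006263 m²; mean velocity V = ṁ/(ρA) = 8.95/(788 · 0.006263) = 1.813 m/s.
Reynolds number Re = ρVD/μ = 788 · 1.813 · 0.0893 / 0.00134 = 9.523e+04.
Re > 4000 → turbulent. Relative roughness ε/D = 4.1e-05/0.0893 = 0.000459. Haaland: 1/√f = -1.8 log₁₀[(0.000459/3.7)^1.11 + 6.9/9.523e+04] = -1.8 log₁₀[4.61e-05 + 7.25e-05] = 7.067, so f = 0.02002.
Total minor-loss coefficient ΣK = 3·2.2 + 3·6.6 + 4·0.19 = 27.2.
ΔP = [f·L/D + ΣK]·(ρV²/2) = [0.02002·60.9/0.0893 + 27.2]·(788·1.813²/2) = [13.66 + 27.2]·1296 = 5.289e+04 Pa.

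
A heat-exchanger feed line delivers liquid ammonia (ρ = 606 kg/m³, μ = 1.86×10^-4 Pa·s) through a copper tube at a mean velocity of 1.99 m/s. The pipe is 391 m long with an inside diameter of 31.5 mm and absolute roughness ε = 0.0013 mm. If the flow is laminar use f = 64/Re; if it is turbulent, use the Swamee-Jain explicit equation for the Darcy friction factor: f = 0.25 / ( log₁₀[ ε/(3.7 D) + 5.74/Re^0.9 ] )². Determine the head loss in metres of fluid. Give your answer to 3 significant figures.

Reynolds number Re = ρVD/μ = 606 · 1.99 · 0.0315 / 0.000186 = 2.042e+05.
Re > 4000 → turbulent. Relative roughness ε/D = 1.3e-06/0.0315 = 4.13e-05. Swamee-Jain: f = 0.25/(log₁₀[4.13e-05/3.7 + 5.74/2.042e+05^0.9])² = 0.25/(log₁₀[1.12e-05 + 9.55e-05])² = 0.25/(-3.972)² = 0.01584.
Darcy-Weisbach: ΔP = f(L/D)(ρV²/2) = 0.01584·(391/0.0315)·(606·1.99²/2) = 0.01584·1.241e+04·1200 = 2.36e+05 Pa.
Head loss h_f = ΔP/(ρg) = 2.36e+05/(606·9.81) = 39.7 m.

h_f ≈ 39.7 m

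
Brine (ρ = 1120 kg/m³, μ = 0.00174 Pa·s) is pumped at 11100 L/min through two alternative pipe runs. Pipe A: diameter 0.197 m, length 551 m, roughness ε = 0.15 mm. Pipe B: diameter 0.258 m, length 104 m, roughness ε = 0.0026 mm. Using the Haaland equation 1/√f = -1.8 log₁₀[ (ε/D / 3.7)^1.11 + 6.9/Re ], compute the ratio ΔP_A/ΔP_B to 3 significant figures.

Pipe A: V = Q/A = 0.185/0.03048 = 6.069 m/s; Re = 7.696e+05; ε/D = 0.000761; Haaland → f = 0.01885; ΔP_A = f(L/D)(ρV²/2) = 1.088e+06 Pa.
Pipe B: V = Q/A = 0.185/0.05228 = 3.539 m/s; Re = 5.877e+05; ε/D = 1.01e-05; Haaland → f = 0.01282; ΔP_B = f(L/D)(ρV²/2) = 3.624e+04 Pa.
ΔP_A/ΔP_B = 1.088e+06/3.624e+04 = 30.0.

ΔP_A/ΔP_B ≈ 30.0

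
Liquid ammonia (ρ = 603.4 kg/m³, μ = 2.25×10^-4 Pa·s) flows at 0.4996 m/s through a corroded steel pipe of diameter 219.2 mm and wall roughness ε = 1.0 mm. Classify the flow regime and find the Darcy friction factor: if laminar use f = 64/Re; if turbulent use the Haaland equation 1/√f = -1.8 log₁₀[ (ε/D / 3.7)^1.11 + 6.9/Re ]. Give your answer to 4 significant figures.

Re = ρVD/μ = 603.4·0.4996·0.2192/0.000225 = 2.937e+05.
Re > 4000 → turbulent. ε/D = 0.001/0.2192 = 0.00456; Haaland: 1/√f = -1.8 log₁₀[0.00059 + 2.35e-05] = 5.782, so f = 0.02991.

f ≈ 0.02991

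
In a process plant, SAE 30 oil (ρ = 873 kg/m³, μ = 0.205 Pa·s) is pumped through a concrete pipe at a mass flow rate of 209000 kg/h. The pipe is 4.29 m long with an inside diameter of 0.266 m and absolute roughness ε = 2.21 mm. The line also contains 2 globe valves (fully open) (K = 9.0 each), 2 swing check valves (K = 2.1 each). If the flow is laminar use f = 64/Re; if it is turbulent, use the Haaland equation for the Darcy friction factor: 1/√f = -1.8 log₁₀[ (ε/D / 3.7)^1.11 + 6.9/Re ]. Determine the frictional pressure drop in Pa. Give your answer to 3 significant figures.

ṁ = 209000 kg/h = 209000/3600 = 58.06 kg/s.
A = πD²/4 = π(0.266)²/4 = 0.05557 m²; mean velocity V = ṁ/(ρA) = 58.06/(873 · 0.05557) = 1.197 m/s.
Reynolds number Re = ρVD/μ = 873 · 1.197 · 0.266 / 0.205 = 1356.
Re < 2300 → laminar flow, so f = 64/Re = 64/1356 = 0.04721 (the turbulent correlation is not needed).
Total minor-loss coefficient ΣK = 2·9 + 2·2.1 = 22.2.
ΔP = [f·L/D + ΣK]·(ρV²/2) = [0.04721·4.29/0.266 + 22.2]·(873·1.197²/2) = [0.7614 + 22.2]·625.1 = 1.435e+04 Pa.

ΔP ≈ 14400 Pa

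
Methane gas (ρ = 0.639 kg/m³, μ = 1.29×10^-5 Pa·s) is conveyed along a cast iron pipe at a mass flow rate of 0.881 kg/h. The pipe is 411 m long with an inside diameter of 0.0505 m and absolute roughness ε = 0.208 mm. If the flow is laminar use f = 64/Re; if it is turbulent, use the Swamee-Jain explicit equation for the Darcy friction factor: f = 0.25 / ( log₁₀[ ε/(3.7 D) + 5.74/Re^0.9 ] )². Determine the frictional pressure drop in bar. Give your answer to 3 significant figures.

ṁ = 0.881 kg/h = 0.881/3600 = 0.0002447 kg/s.
A = πD²/4 = π(0.0505)²/4 = 0.002003 m²; mean velocity V = ṁ/(ρA) = 0.0002447/(0.639 · 0.002003) = 0.1912 m/s.
Reynolds number Re = ρVD/μ = 0.639 · 0.1912 · 0.0505 / 1.29e-05 = 478.3.
Re < 2300 → laminar flow, so f = 64/Re = 64/478.3 = 0.1338 (the turbulent correlation is not needed).
Darcy-Weisbach: ΔP = f(L/D)(ρV²/2) = 0.1338·(411/0.0505)·(0.639·0.1912²/2) = 0.1338·8139·0.01168 = 12.72 Pa.
ΔP = 12.72 Pa = 1.27×10^-4 bar.

ΔP ≈ 1.27×10^-4 bar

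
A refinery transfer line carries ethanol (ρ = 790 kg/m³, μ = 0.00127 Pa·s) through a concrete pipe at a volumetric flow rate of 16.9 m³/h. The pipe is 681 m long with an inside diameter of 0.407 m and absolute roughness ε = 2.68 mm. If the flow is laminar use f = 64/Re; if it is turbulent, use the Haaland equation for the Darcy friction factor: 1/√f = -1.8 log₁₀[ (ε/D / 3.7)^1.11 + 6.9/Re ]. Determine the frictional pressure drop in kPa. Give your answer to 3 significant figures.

ΔP ≈ 0.0343 kPa

Q = 16.9 m³/h = 16.9/3600 = 0.004694 m³/s.
Cross-sectional area A = πD²/4 = π(0.407)²/4 = 0.1301 m²; mean velocity V = Q/A = 0.004694/0.1301 = 0.03608 m/s.
Reynolds number Re = ρVD/μ = 790 · 0.03608 · 0.407 / 0.00127 = 9135.
Re > 4000 → turbulent. Relative roughness ε/D = 0.00268/0.407 = 0.00658. Haaland: 1/√f = -1.8 log₁₀[(0.00658/3.7)^1.11 + 6.9/9135] = -1.8 log₁₀[0.000887 + 0.000755] = 5.012, so f = 0.03981.
Darcy-Weisbach: ΔP = f(L/D)(ρV²/2) = 0.03981·(681/0.407)·(790·0.03608²/2) = 0.03981·1673·0.5143 = 34.25 Pa.
ΔP = 34.25 Pa = 0.0343 kPa.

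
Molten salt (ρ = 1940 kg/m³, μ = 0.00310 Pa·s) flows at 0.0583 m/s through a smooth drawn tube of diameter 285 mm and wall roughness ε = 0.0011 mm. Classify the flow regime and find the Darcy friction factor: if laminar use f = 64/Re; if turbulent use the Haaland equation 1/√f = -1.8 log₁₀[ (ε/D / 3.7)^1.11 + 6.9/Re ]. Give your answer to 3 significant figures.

Re = ρVD/μ = 1940·0.0583·0.285/0.0031 = 1.04e+04.
Re > 4000 → turbulent. ε/D = 1.1e-06/0.285 = 3.86e-06; Haaland: 1/√f = -1.8 log₁₀[2.29e-07 + 0.000664] = 5.72, so f = 0.03056.

f ≈ 0.0306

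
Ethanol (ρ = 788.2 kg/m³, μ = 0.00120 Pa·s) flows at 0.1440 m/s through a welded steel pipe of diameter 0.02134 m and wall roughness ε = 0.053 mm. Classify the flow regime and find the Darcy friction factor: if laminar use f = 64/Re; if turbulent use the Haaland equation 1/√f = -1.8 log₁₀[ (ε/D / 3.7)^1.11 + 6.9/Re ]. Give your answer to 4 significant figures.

f ≈ 0.03171

Re = ρVD/μ = 788.2·0.144·0.02134/0.0012 = 2018.
Re < 2300 → laminar, so f = 64/Re = 0.03171 (roughness is irrelevant in laminar flow).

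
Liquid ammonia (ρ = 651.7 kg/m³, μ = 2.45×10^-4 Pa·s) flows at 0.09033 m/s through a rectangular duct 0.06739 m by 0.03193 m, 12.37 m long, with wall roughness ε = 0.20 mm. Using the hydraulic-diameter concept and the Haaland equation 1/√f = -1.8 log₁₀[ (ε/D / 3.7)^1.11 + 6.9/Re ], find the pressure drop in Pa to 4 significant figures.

ΔP ≈ 27.87 Pa

Hydraulic diameter D_h = 4A/P = 4·(0.06739·0.03193)/(2·(0.06739+0.03193)) = 0.008607/0.1986 = 0.04333 m.
Re = ρVD_h/μ = 651.7·0.09033·0.04333/0.000245 = 1.041e+04.
ε/D_h = 0.0002/0.04333 = 0.00462; Haaland gives 1/√f = -1.8 log₁₀[0.000598+0.000663] = 5.219, so f = 0.03671.
ΔP = f(L/D_h)(ρV²/2) = 0.03671·12.37/0.04333·2.659 = 27.87 Pa.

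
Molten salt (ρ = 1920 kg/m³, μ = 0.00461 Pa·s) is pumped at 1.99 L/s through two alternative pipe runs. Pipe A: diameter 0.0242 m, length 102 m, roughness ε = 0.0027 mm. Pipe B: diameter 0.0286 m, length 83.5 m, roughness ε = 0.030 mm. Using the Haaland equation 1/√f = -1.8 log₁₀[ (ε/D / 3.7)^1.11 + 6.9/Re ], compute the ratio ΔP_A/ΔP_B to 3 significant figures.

ΔP_A/ΔP_B ≈ 2.45

Pipe A: V = Q/A = 0.00199/0.00046 = 4.326 m/s; Re = 4.361e+04; ε/D = 0.000112; Haaland → f = 0.02166; ΔP_A = f(L/D)(ρV²/2) = 1.64e+06 Pa.
Pipe B: V = Q/A = 0.00199/0.0006424 = 3.098 m/s; Re = 3.69e+04; ε/D = 0.00105; Haaland → f = 0.02492; ΔP_B = f(L/D)(ρV²/2) = 6.702e+05 Pa.
ΔP_A/ΔP_B = 1.64e+06/6.702e+05 = 2.45.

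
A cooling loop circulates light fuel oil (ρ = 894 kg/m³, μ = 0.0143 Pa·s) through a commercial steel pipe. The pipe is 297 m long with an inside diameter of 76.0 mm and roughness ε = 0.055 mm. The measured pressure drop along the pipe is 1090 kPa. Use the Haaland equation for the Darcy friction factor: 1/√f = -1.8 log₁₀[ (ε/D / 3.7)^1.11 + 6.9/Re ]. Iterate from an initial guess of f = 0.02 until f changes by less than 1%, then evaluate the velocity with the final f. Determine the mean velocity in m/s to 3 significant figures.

Rearranging Darcy-Weisbach: V = √(2·ΔP·D/(f·L·ρ)). With ε/D = 5.5e-05/0.076 = 0.000724, iterate starting from f = 0.02:
  f = 0.02 → V = √(2·1.09e+06·0.076/(0.02·297·894)) = 5.586 m/s; Re = ρVD/μ = 2.654e+04; f → 0.02559
  f = 0.02559 → V = 4.938 m/s; Re = 2.346e+04; f → 0.02622
  f = 0.02622 → V = 4.879 m/s; Re = 2.318e+04; f → 0.02628
Converged (Δf/f < 1%). With the final f = 0.02628: V = √(2·1.09e+06·0.076/(0.02628·297·894)) = 4.873 m/s.

V ≈ 4.87 m/s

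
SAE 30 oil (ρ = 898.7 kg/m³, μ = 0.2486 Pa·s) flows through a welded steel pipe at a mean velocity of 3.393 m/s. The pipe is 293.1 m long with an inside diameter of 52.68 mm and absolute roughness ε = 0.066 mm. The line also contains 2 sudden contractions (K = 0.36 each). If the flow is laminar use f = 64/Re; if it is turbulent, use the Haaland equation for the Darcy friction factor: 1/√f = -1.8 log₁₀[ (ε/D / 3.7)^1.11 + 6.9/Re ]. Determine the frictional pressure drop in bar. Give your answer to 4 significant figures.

ΔP ≈ 28.54 bar

Reynolds number Re = ρVD/μ = 898.7 · 3.393 · 0.05268 / 0.249 = 646.2.
Re < 2300 → laminar flow, so f = 64/Re = 64/646.2 = 0.09905 (the turbulent correlation is not needed).
Total minor-loss coefficient ΣK = 2·0.36 = 0.72.
ΔP = [f·L/D + ΣK]·(ρV²/2) = [0.09905·293.1/0.05268 + 0.72]·(898.7·3.393²/2) = [551.1 + 0.72]·5173 = 2.854e+06 Pa.
ΔP = 2.854e+06 Pa = 28.54 bar.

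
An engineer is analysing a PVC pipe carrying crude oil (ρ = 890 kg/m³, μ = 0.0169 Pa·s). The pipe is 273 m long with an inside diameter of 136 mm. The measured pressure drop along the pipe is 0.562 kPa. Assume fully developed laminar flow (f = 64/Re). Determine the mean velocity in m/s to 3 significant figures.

V ≈ 0.0704 m/s

For laminar flow, f = 64/Re with Re = ρVD/μ, so Darcy-Weisbach reduces to ΔP = 32μLV/D². Solving for V: V = ΔP·D²/(32μL) = 562·(0.136)²/(32·0.0169·273) = 0.07041 m/s.
Check: Re = ρVD/μ = 890·0.07041·0.136/0.0169 = 504.3 < 2300, so the laminar assumption holds.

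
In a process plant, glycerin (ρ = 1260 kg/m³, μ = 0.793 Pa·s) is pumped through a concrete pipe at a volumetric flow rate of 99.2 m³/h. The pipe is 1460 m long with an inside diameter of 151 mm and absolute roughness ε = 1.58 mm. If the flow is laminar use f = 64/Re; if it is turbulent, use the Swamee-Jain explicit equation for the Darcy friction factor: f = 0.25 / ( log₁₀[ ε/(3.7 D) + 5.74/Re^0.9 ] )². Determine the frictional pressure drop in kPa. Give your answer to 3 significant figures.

ΔP ≈ 2500 kPa

Q = 99.2 m³/h = 99.2/3600 = 0.02756 m³/s.
Cross-sectional area A = πD²/4 = π(0.151)²/4 = 0.01791 m²; mean velocity V = Q/A = 0.02756/0.01791 = 1.539 m/s.
Reynolds number Re = ρVD/μ = 1260 · 1.539 · 0.151 / 0.793 = 369.2.
Re < 2300 → laminar flow, so f = 64/Re = 64/369.2 = 0.1734 (the turbulent correlation is not needed).
Darcy-Weisbach: ΔP = f(L/D)(ρV²/2) = 0.1734·(1460/0.151)·(1260·1.539²/2) = 0.1734·9669·1492 = 2.5e+06 Pa.
ΔP = 2.5e+06 Pa = 2500 kPa.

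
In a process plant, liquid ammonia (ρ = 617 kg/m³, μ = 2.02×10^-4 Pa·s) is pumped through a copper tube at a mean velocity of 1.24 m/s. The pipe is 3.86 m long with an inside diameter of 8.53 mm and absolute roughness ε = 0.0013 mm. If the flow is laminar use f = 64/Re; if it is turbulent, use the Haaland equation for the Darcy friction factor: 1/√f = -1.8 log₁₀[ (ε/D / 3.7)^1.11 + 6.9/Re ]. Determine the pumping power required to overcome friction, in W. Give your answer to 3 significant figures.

Reynolds number Re = ρVD/μ = 617 · 1.24 · 0.00853 / 0.000202 = 3.231e+04.
Re > 4000 → turbulent. Relative roughness ε/D = 1.3e-06/0.00853 = 0.000152. Haaland: 1/√f = -1.8 log₁₀[(0.000152/3.7)^1.11 + 6.9/3.231e+04] = -1.8 log₁₀[1.36e-05 + 0.000214] = 6.559, so f = 0.02325.
Darcy-Weisbach: ΔP = f(L/D)(ρV²/2) = 0.02325·(3.86/0.00853)·(617·1.24²/2) = 0.02325·452.5·474.3 = 4990 Pa.
Q = V·A = 1.24·5.715e-05 = 7.086e-05 m³/s.
Pumping power P = QΔP = 7.086e-05·4990 = 0.3536 W = 0.354 W.

P ≈ 0.354 W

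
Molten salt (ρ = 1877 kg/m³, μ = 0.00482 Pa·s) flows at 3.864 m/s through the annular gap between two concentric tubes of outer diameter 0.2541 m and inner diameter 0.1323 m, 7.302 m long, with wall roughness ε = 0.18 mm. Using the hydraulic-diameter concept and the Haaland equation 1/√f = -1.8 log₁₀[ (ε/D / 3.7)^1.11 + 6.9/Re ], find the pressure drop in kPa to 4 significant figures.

ΔP ≈ 19.09 kPa

Hydraulic diameter D_h = 4A/P = D_o - D_i = 0.2541 - 0.1323 = 0.1218 m.
Re = ρVD_h/μ = 1877·3.864·0.1218/0.00482 = 1.833e+05.
ε/D_h = 0.00018/0.1218 = 0.00148; Haaland gives 1/√f = -1.8 log₁₀[0.000169+3.76e-05] = 6.633, so f = 0.02273.
ΔP = f(L/D_h)(ρV²/2) = 0.02273·7.302/0.1218·1.401e+04 = 1.909e+04 Pa.
ΔP = 19.09 kPa.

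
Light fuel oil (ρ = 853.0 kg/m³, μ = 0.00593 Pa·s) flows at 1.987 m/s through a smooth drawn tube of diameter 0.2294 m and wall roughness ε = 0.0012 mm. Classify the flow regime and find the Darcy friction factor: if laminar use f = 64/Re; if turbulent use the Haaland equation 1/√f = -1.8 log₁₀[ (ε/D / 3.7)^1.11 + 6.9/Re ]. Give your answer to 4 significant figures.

Re = ρVD/μ = 853·1.987·0.2294/0.00593 = 6.557e+04.
Re > 4000 → turbulent. ε/D = 1.2e-06/0.2294 = 5.23e-06; Haaland: 1/√f = -1.8 log₁₀[3.21e-07 + 0.000105] = 7.158, so f = 0.01952.

f ≈ 0.01952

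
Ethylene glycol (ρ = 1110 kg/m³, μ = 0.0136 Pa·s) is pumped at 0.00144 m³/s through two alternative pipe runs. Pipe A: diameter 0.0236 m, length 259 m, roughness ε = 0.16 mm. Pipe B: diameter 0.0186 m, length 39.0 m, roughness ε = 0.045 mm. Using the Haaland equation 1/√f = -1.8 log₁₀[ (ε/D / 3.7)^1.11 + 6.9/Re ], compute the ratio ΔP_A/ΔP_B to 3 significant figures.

Pipe A: V = Q/A = 0.00144/0.0004374 = 3.292 m/s; Re = 6341; ε/D = 0.00678; Haaland → f = 0.0424; ΔP_A = f(L/D)(ρV²/2) = 2.799e+06 Pa.
Pipe B: V = Q/A = 0.00144/0.0002717 = 5.3 m/s; Re = 8045; ε/D = 0.00242; Haaland → f = 0.03572; ΔP_B = f(L/D)(ρV²/2) = 1.167e+06 Pa.
ΔP_A/ΔP_B = 2.799e+06/1.167e+06 = 2.40.

ΔP_A/ΔP_B ≈ 2.40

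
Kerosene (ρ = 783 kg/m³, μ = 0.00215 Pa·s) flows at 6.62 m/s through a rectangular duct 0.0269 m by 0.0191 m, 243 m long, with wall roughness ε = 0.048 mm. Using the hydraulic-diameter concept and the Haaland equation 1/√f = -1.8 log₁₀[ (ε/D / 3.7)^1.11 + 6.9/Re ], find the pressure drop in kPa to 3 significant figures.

Hydraulic diameter D_h = 4A/P = 4·(0.0269·0.0191)/(2·(0.0269+0.0191)) = 0.002055/0.092 = 0.02234 m.
Re = ρVD_h/μ = 783·6.62·0.02234/0.00215 = 5.386e+04.
ε/D_h = 4.8e-05/0.02234 = 0.00215; Haaland gives 1/√f = -1.8 log₁₀[0.000256+0.000128] = 6.148, so f = 0.02645.
ΔP = f(L/D_h)(ρV²/2) = 0.02645·243/0.02234·1.716e+04 = 4.937e+06 Pa.
ΔP = 4940 kPa.

ΔP ≈ 4940 kPa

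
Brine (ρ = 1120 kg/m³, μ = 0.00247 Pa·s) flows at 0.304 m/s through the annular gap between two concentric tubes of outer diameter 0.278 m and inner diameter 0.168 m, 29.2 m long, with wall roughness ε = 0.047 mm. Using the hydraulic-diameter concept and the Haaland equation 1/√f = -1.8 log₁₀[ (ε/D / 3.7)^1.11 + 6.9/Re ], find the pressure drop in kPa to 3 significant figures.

ΔP ≈ 0.389 kPa

Hydraulic diameter D_h = 4A/P = D_o - D_i = 0.278 - 0.168 = 0.11 m.
Re = ρVD_h/μ = 1120·0.304·0.11/0.00247 = 1.516e+04.
ε/D_h = 4.7e-05/0.11 = 0.000427; Haaland gives 1/√f = -1.8 log₁₀[4.26e-05+0.000455] = 5.946, so f = 0.02829.
ΔP = f(L/D_h)(ρV²/2) = 0.02829·29.2/0.11·51.75 = 388.6 Pa.
ΔP = 0.389 kPa.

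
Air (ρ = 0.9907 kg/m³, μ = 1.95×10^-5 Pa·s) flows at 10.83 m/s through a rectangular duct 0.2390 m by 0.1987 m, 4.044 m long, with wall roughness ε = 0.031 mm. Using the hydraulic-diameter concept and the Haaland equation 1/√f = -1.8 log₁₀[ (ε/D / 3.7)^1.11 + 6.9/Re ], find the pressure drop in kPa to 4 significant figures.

ΔP ≈ 0.01938 kPa

Hydraulic diameter D_h = 4A/P = 4·(0.239·0.1987)/(2·(0.239+0.1987)) = 0.19/0.8754 = 0.217 m.
Re = ρVD_h/μ = 0.9907·10.83·0.217/1.95e-05 = 1.194e+05.
ε/D_h = 3.1e-05/0.217 = 0.000143; Haaland gives 1/√f = -1.8 log₁₀[1.26e-05+5.78e-05] = 7.474, so f = 0.0179.
ΔP = f(L/D_h)(ρV²/2) = 0.0179·4.044/0.217·58.1 = 19.38 Pa.
ΔP = 0.01938 kPa.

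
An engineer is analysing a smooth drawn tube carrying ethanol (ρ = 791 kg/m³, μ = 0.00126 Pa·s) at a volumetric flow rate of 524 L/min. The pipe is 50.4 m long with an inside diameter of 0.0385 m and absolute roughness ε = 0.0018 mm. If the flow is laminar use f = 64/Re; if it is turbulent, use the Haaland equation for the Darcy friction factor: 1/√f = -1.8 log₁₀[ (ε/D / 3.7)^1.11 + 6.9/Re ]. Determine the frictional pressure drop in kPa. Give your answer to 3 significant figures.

Q = 524 L/min = 524/60000 = 0.008733 m³/s.
Cross-sectional area A = πD²/4 = π(0.0385)²/4 = 0.001164 m²; mean velocity V = Q/A = 0.008733/0.001164 = 7.502 m/s.
Reynolds number Re = ρVD/μ = 791 · 7.502 · 0.0385 / 0.00126 = 1.813e+05.
Re > 4000 → turbulent. Relative roughness ε/D = 1.8e-06/0.0385 = 4.68e-05. Haaland: 1/√f = -1.8 log₁₀[(4.68e-05/3.7)^1.11 + 6.9/1.813e+05] = -1.8 log₁₀[3.65e-06 + 3.81e-05] = 7.884, so f = 0.01609.
Darcy-Weisbach: ΔP = f(L/D)(ρV²/2) = 0.01609·(50.4/0.0385)·(791·7.502²/2) = 0.01609·1309·2.226e+04 = 4.688e+05 Pa.
ΔP = 4.688e+05 Pa = 469 kPa.

ΔP ≈ 469 kPa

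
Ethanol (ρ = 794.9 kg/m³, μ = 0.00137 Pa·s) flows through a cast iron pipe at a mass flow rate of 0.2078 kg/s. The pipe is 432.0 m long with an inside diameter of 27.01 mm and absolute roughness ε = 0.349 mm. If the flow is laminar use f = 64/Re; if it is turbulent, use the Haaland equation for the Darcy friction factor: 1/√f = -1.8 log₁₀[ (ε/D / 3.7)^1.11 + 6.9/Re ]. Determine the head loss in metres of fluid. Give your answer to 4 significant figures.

A = πD²/4 = π(0.02701)²/4 = 0.000573 m²; mean velocity V = ṁ/(ρA) = 0.2078/(794.9 · 0.000573) = 0.4562 m/s.
Reynolds number Re = ρVD/μ = 794.9 · 0.4562 · 0.02701 / 0.00137 = 7150.
Re > 4000 → turbulent. Relative roughness ε/D = 0.000349/0.02701 = 0.0129. Haaland: 1/√f = -1.8 log₁₀[(0.0129/3.7)^1.11 + 6.9/7150] = -1.8 log₁₀[0.00187 + 0.000965] = 4.584, so f = 0.04759.
Darcy-Weisbach: ΔP = f(L/D)(ρV²/2) = 0.04759·(432/0.02701)·(794.9·0.4562²/2) = 0.04759·1.599e+04·82.73 = 6.297e+04 Pa.
Head loss h_f = ΔP/(ρg) = 6.297e+04/(794.9·9.81) = 8.075 m.

h_f ≈ 8.075 m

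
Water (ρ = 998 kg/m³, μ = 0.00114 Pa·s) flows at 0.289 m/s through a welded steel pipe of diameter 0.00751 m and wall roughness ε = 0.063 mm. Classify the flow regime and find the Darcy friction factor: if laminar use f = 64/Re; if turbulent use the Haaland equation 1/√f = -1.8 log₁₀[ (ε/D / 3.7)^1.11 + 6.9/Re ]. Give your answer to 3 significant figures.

Re = ρVD/μ = 998·0.289·0.00751/0.00114 = 1900.
Re < 2300 → laminar, so f = 64/Re = 0.03368 (roughness is irrelevant in laminar flow).

f ≈ 0.0337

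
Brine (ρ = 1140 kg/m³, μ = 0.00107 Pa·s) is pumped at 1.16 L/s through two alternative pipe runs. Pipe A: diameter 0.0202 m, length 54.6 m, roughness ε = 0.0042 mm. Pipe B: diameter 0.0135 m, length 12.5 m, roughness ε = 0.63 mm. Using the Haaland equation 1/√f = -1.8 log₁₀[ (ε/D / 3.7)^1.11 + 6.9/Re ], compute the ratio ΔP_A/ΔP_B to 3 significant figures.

ΔP_A/ΔP_B ≈ 0.164

Pipe A: V = Q/A = 0.00116/0.0003205 = 3.62 m/s; Re = 7.79e+04; ε/D = 0.000208; Haaland → f = 0.01961; ΔP_A = f(L/D)(ρV²/2) = 3.958e+05 Pa.
Pipe B: V = Q/A = 0.00116/0.0001431 = 8.104 m/s; Re = 1.166e+05; ε/D = 0.0467; Haaland → f = 0.06967; ΔP_B = f(L/D)(ρV²/2) = 2.415e+06 Pa.
ΔP_A/ΔP_B = 3.958e+05/2.415e+06 = 0.164.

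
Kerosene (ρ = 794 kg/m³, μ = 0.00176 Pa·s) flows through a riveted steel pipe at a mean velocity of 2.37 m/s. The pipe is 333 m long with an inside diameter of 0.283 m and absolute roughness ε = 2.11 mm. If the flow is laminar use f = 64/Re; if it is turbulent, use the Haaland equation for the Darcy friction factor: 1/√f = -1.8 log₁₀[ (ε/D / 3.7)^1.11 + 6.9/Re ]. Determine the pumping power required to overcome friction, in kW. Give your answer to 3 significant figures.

P ≈ 13.6 kW

Reynolds number Re = ρVD/μ = 794 · 2.37 · 0.283 / 0.00176 = 3.026e+05.
Re > 4000 → turbulent. Relative roughness ε/D = 0.00211/0.283 = 0.00746. Haaland: 1/√f = -1.8 log₁₀[(0.00746/3.7)^1.11 + 6.9/3.026e+05] = -1.8 log₁₀[0.00102 + 2.28e-05] = 5.369, so f = 0.03469.
Darcy-Weisbach: ΔP = f(L/D)(ρV²/2) = 0.03469·(333/0.283)·(794·2.37²/2) = 0.03469·1177·2230 = 9.103e+04 Pa.
Q = V·A = 2.37·0.0629 = 0.1491 m³/s.
Pumping power P = QΔP = 0.1491·9.103e+04 = 13570 W = 13.6 kW.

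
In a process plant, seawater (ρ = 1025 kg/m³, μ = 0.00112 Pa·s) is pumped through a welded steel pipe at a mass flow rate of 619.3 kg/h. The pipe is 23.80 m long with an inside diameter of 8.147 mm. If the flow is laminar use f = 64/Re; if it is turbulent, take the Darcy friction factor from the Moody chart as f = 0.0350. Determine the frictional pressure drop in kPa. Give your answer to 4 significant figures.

ṁ = 619.3 kg/h = 619.3/3600 = 0.172 kg/s.
A = πD²/4 = π(0.008147)²/4 = 5.213e-05 m²; mean velocity V = ṁ/(ρA) = 0.172/(1025 · 5.213e-05) = 3.22 m/s.
Reynolds number Re = ρVD/μ = 1025 · 3.22 · 0.008147 / 0.00112 = 2.4e+04.
Re > 4000 → turbulent; use the Moody-chart value f = 0.0350.
Darcy-Weisbach: ΔP = f(L/D)(ρV²/2) = 0.035·(23.8/0.008147)·(1025·3.22²/2) = 0.035·2921·5312 = 5.432e+05 Pa.
ΔP = 5.432e+05 Pa = 543.2 kPa.

ΔP ≈ 543.2 kPa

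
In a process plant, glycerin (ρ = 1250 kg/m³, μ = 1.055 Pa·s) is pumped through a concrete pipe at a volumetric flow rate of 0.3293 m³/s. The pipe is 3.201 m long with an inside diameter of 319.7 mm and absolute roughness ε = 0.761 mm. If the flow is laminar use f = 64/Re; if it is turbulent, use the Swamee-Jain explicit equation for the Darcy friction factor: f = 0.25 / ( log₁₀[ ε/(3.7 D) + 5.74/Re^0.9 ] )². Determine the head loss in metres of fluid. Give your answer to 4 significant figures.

h_f ≈ 0.3537 m

Cross-sectional area A = πD²/4 = π(0.3197)²/4 = 0.08027 m²; mean velocity V = Q/A = 0.3293/0.08027 = 4.102 m/s.
Reynolds number Re = ρVD/μ = 1250 · 4.102 · 0.3197 / 1.05 = 1554.
Re < 2300 → laminar flow, so f = 64/Re = 64/1554 = 0.04119 (the turbulent correlation is not needed).
Darcy-Weisbach: ΔP = f(L/D)(ρV²/2) = 0.04119·(3.201/0.3197)·(1250·4.102²/2) = 0.04119·10.01·1.052e+04 = 4337 Pa.
Head loss h_f = ΔP/(ρg) = 4337/(1250·9.81) = 0.3537 m.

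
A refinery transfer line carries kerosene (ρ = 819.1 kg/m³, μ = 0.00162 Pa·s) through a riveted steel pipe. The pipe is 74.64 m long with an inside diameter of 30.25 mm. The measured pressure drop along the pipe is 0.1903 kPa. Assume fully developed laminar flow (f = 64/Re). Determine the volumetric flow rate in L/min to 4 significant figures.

Q ≈ 1.941 L/min

For laminar flow, f = 64/Re with Re = ρVD/μ, so Darcy-Weisbach reduces to ΔP = 32μLV/D². Solving for V: V = ΔP·D²/(32μL) = 190.3·(0.03025)²/(32·0.00162·74.64) = 0.045 m/s.
Check: Re = ρVD/μ = 819.1·0.045·0.03025/0.00162 = 688.3 < 2300, so the laminar assumption holds.
Q = V·A = 0.045·(π/4·0.03025²) = 3.234e-05 m³/s = 1.941 L/min.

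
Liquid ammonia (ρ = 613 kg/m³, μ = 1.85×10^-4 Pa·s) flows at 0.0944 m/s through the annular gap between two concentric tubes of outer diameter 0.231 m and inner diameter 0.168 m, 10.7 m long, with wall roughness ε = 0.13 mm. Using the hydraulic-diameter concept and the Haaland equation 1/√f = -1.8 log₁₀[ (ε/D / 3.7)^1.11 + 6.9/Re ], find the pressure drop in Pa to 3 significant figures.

Hydraulic diameter D_h = 4A/P = D_o - D_i = 0.231 - 0.168 = 0.063 m.
Re = ρVD_h/μ = 613·0.0944·0.063/0.000185 = 1.971e+04.
ε/D_h = 0.00013/0.063 = 0.00206; Haaland gives 1/√f = -1.8 log₁₀[0.000245+0.00035] = 5.806, so f = 0.02966.
ΔP = f(L/D_h)(ρV²/2) = 0.02966·10.7/0.063·2.731 = 13.76 Pa.

ΔP ≈ 13.8 Pa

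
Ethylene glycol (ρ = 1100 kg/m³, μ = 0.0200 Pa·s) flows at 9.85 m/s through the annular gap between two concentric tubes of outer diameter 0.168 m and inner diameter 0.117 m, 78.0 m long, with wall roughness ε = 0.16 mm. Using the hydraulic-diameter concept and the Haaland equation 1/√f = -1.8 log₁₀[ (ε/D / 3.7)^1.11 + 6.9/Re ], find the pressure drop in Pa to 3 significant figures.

ΔP ≈ 2.47×10^6 Pa

Hydraulic diameter D_h = 4A/P = D_o - D_i = 0.168 - 0.117 = 0.051 m.
Re = ρVD_h/μ = 1100·9.85·0.051/0.02 = 2.763e+04.
ε/D_h = 0.00016/0.051 = 0.00314; Haaland gives 1/√f = -1.8 log₁₀[0.000389+0.00025] = 5.75, so f = 0.03025.
ΔP = f(L/D_h)(ρV²/2) = 0.03025·78/0.051·5.336e+04 = 2.469e+06 Pa.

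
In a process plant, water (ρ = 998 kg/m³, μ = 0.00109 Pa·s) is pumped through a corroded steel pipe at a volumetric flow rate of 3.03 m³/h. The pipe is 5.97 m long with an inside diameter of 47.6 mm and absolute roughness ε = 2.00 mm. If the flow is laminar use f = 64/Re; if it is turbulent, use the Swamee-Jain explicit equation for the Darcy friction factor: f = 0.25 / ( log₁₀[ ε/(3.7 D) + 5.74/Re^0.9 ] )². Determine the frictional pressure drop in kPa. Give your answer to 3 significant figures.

ΔP ≈ 0.953 kPa

Q = 3.03 m³/h = 3.03/3600 = 0.0008417 m³/s.
Cross-sectional area A = πD²/4 = π(0.0476)²/4 = 0.00178 m²; mean velocity V = Q/A = 0.0008417/0.00178 = 0.473 m/s.
Reynolds number Re = ρVD/μ = 998 · 0.473 · 0.0476 / 0.00109 = 2.061e+04.
Re > 4000 → turbulent. Relative roughness ε/D = 0.002/0.0476 = 0.042. Swamee-Jain: f = 0.25/(log₁₀[0.042/3.7 + 5.74/2.061e+04^0.9])² = 0.25/(log₁₀[0.0114 + 0.000752])² = 0.25/(-1.917)² = 0.06803.
Darcy-Weisbach: ΔP = f(L/D)(ρV²/2) = 0.06803·(5.97/0.0476)·(998·0.473²/2) = 0.06803·125.4·111.6 = 952.5 Pa.
ΔP = 952.5 Pa = 0.953 kPa.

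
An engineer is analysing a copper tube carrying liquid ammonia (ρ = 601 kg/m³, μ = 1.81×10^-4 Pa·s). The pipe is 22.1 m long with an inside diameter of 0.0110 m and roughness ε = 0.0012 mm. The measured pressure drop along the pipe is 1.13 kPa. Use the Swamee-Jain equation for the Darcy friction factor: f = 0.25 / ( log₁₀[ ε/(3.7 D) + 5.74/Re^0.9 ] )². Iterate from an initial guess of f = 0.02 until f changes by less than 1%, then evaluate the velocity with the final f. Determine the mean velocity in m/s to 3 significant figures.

Rearranging Darcy-Weisbach: V = √(2·ΔP·D/(f·L·ρ)). With ε/D = 1.2e-06/0.011 = 0.000109, iterate starting from f = 0.02:
  f = 0.02 → V = √(2·1130·0.011/(0.02·22.1·601)) = 0.3059 m/s; Re = ρVD/μ = 1.117e+04; f → 0.03025
  f = 0.03025 → V = 0.2487 m/s; Re = 9085; f → 0.03199
  f = 0.03199 → V = 0.2419 m/s; Re = 8835; f → 0.03224
Converged (Δf/f < 1%). With the final f = 0.03224: V = √(2·1130·0.011/(0.03224·22.1·601)) = 0.241 m/s.

V ≈ 0.241 m/s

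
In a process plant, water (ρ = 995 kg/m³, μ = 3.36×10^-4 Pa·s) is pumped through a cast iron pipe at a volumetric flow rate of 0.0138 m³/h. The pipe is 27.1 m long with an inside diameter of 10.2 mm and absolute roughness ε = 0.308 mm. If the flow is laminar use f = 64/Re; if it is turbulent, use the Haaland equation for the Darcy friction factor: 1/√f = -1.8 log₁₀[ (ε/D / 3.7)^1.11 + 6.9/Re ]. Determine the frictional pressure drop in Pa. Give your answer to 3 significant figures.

Q = 0.0138 m³/h = 0.0138/3600 = 3.833e-06 m³/s.
Cross-sectional area A = πD²/4 = π(0.0102)²/4 = 8.171e-05 m²; mean velocity V = Q/A = 3.833e-06/8.171e-05 = 0.04691 m/s.
Reynolds number Re = ρVD/μ = 995 · 0.04691 · 0.0102 / 0.000336 = 1417.
Re < 2300 → laminar flow, so f = 64/Re = 64/1417 = 0.04517 (the turbulent correlation is not needed).
Darcy-Weisbach: ΔP = f(L/D)(ρV²/2) = 0.04517·(27.1/0.0102)·(995·0.04691²/2) = 0.04517·2657·1.095 = 131.4 Pa.

ΔP ≈ 131 Pa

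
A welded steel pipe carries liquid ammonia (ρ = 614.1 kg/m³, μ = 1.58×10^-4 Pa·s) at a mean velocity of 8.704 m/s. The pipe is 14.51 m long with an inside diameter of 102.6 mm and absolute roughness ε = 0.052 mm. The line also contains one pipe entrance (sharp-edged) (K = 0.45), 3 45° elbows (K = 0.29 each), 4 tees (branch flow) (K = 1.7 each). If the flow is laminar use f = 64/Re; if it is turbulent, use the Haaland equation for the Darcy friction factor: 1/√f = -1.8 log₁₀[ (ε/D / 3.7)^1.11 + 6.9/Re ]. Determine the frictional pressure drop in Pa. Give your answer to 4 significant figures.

Reynolds number Re = ρVD/μ = 614.1 · 8.704 · 0.1026 / 0.000158 = 3.471e+06.
Re > 4000 → turbulent. Relative roughness ε/D = 5.2e-05/0.1026 = 0.000507. Haaland: 1/√f = -1.8 log₁₀[(0.000507/3.7)^1.11 + 6.9/3.471e+06] = -1.8 log₁₀[5.15e-05 + 1.99e-06] = 7.689, so f = 0.01691.
Total minor-loss coefficient ΣK = 1·0.45 + 3·0.29 + 4·1.7 = 8.12.
ΔP = [f·L/D + ΣK]·(ρV²/2) = [0.01691·14.51/0.1026 + 8.12]·(614.1·8.704²/2) = [2.392 + 8.12]·2.326e+04 = 2.445e+05 Pa.

ΔP ≈ 244500 Pa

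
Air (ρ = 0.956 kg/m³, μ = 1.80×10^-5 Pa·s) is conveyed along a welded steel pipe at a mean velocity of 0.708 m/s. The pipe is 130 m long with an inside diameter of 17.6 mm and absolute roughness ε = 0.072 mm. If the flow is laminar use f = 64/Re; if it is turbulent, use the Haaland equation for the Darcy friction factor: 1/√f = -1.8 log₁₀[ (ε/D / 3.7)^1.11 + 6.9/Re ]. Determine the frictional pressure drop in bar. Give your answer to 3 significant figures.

Reynolds number Re = ρVD/μ = 0.956 · 0.708 · 0.0176 / 1.8e-05 = 661.8.
Re < 2300 → laminar flow, so f = 64/Re = 64/661.8 = 0.0967 (the turbulent correlation is not needed).
Darcy-Weisbach: ΔP = f(L/D)(ρV²/2) = 0.0967·(130/0.0176)·(0.956·0.708²/2) = 0.0967·7386·0.2396 = 171.1 Pa.
ΔP = 171.1 Pa = 0.00171 bar.

ΔP ≈ 0.00171 bar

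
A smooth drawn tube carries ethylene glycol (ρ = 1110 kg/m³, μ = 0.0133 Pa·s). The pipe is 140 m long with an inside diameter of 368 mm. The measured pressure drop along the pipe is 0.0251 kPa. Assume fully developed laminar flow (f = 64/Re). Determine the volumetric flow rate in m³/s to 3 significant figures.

For laminar flow, f = 64/Re with Re = ρVD/μ, so Darcy-Weisbach reduces to ΔP = 32μLV/D². Solving for V: V = ΔP·D²/(32μL) = 25.1·(0.368)²/(32·0.0133·140) = 0.05705 m/s.
Check: Re = ρVD/μ = 1110·0.05705·0.368/0.0133 = 1752 < 2300, so the laminar assumption holds.
Q = V·A = 0.05705·(π/4·0.368²) = 0.006068 m³/s = 0.00607 m³/s.

Q ≈ 0.00607 m³/s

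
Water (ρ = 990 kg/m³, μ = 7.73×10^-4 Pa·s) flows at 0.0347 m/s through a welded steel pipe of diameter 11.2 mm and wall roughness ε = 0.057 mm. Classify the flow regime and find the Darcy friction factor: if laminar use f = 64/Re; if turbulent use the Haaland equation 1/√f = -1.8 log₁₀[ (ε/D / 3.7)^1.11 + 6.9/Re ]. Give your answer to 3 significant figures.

Re = ρVD/μ = 990·0.0347·0.0112/0.000773 = 497.7.
Re < 2300 → laminar, so f = 64/Re = 0.1286 (roughness is irrelevant in laminar flow).

f ≈ 0.129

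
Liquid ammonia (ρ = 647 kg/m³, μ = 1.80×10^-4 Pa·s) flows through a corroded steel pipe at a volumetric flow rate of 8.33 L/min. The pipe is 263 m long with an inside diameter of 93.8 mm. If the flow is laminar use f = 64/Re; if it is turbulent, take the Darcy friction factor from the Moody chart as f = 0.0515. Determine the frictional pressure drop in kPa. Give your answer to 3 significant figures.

ΔP ≈ 0.0189 kPa

Q = 8.33 L/min = 8.33/60000 = 0.0001388 m³/s.
Cross-sectional area A = πD²/4 = π(0.0938)²/4 = 0.00691 m²; mean velocity V = Q/A = 0.0001388/0.00691 = 0.02009 m/s.
Reynolds number Re = ρVD/μ = 647 · 0.02009 · 0.0938 / 0.00018 = 6774.
Re > 4000 → turbulent; use the Moody-chart value f = 0.0515.
Darcy-Weisbach: ΔP = f(L/D)(ρV²/2) = 0.0515·(263/0.0938)·(647·0.02009²/2) = 0.0515·2804·0.1306 = 18.86 Pa.
ΔP = 18.86 Pa = 0.0189 kPa.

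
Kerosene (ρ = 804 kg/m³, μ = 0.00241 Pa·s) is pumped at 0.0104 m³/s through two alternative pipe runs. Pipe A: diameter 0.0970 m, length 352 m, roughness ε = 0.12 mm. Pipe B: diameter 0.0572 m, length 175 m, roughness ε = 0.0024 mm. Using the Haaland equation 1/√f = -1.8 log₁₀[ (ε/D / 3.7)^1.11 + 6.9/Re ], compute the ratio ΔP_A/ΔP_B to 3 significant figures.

Pipe A: V = Q/A = 0.0104/0.00739 = 1.407 m/s; Re = 4.554e+04; ε/D = 0.00124; Haaland → f = 0.02467; ΔP_A = f(L/D)(ρV²/2) = 7.127e+04 Pa.
Pipe B: V = Q/A = 0.0104/0.00257 = 4.047 m/s; Re = 7.723e+04; ε/D = 4.2e-05; Haaland → f = 0.01897; ΔP_B = f(L/D)(ρV²/2) = 3.822e+05 Pa.
ΔP_A/ΔP_B = 7.127e+04/3.822e+05 = 0.186.

ΔP_A/ΔP_B ≈ 0.186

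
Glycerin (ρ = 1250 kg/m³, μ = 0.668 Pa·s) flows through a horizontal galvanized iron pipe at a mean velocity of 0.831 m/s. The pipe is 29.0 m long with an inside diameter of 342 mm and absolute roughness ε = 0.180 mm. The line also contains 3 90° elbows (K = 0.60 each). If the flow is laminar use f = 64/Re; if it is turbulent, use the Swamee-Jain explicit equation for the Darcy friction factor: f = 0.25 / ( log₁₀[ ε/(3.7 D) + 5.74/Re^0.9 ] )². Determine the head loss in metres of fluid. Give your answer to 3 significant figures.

h_f ≈ 0.423 m

Reynolds number Re = ρVD/μ = 1250 · 0.831 · 0.342 / 0.668 = 531.8.
Re < 2300 → laminar flow, so f = 64/Re = 64/531.8 = 0.1203 (the turbulent correlation is not needed).
Total minor-loss coefficient ΣK = 3·0.6 = 1.8.
ΔP = [f·L/D + ΣK]·(ρV²/2) = [0.1203·29/0.342 + 1.8]·(1250·0.831²/2) = [10.2 + 1.8]·431.6 = 5181 Pa.
Head loss h_f = ΔP/(ρg) = 5181/(1250·9.81) = 0.423 m.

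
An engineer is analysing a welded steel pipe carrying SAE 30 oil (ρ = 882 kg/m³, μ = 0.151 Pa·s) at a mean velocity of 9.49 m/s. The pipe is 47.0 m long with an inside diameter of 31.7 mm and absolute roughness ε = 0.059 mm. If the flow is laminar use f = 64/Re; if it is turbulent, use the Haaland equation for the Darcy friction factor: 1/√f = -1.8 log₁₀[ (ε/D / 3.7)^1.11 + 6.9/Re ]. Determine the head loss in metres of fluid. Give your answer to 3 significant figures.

h_f ≈ 248 m

Reynolds number Re = ρVD/μ = 882 · 9.49 · 0.0317 / 0.151 = 1757.
Re < 2300 → laminar flow, so f = 64/Re = 64/1757 = 0.03642 (the turbulent correlation is not needed).
Darcy-Weisbach: ΔP = f(L/D)(ρV²/2) = 0.03642·(47/0.0317)·(882·9.49²/2) = 0.03642·1483·3.972e+04 = 2.145e+06 Pa.
Head loss h_f = ΔP/(ρg) = 2.145e+06/(882·9.81) = 248 m.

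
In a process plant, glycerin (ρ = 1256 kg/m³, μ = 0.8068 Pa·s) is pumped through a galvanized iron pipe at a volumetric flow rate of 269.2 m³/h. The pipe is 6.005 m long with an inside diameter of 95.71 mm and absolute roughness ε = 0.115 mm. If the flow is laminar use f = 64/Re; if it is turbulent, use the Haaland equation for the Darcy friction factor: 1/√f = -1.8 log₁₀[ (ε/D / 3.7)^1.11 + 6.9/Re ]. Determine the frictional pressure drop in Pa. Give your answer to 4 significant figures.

Q = 269.2 m³/h = 269.2/3600 = 0.07478 m³/s.
Cross-sectional area A = πD²/4 = π(0.09571)²/4 = 0.007195 m²; mean velocity V = Q/A = 0.07478/0.007195 = 10.39 m/s.
Reynolds number Re = ρVD/μ = 1256 · 10.39 · 0.09571 / 0.807 = 1549.
Re < 2300 → laminar flow, so f = 64/Re = 64/1549 = 0.04133 (the turbulent correlation is not needed).
Darcy-Weisbach: ΔP = f(L/D)(ρV²/2) = 0.04133·(6.005/0.09571)·(1256·10.39²/2) = 0.04133·62.74·6.784e+04 = 1.759e+05 Pa.

ΔP ≈ 175900 Pa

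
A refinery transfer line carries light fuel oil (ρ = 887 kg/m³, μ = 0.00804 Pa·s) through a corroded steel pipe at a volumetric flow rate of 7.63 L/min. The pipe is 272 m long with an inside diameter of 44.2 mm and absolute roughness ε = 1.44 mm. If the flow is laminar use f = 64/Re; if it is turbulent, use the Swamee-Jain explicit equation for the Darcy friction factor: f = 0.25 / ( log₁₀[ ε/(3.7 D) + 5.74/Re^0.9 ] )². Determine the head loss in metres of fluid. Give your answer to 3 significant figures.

Q = 7.63 L/min = 7.63/60000 = 0.0001272 m³/s.
Cross-sectional area A = πD²/4 = π(0.0442)²/4 = 0.001534 m²; mean velocity V = Q/A = 0.0001272/0.001534 = 0.08288 m/s.
Reynolds number Re = ρVD/μ = 887 · 0.08288 · 0.0442 / 0.00804 = 404.1.
Re < 2300 → laminar flow, so f = 64/Re = 64/404.1 = 0.1584 (the turbulent correlation is not needed).
Darcy-Weisbach: ΔP = f(L/D)(ρV²/2) = 0.1584·(272/0.0442)·(887·0.08288²/2) = 0.1584·6154·3.046 = 2969 Pa.
Head loss h_f = ΔP/(ρg) = 2969/(887·9.81) = 0.341 m.

h_f ≈ 0.341 m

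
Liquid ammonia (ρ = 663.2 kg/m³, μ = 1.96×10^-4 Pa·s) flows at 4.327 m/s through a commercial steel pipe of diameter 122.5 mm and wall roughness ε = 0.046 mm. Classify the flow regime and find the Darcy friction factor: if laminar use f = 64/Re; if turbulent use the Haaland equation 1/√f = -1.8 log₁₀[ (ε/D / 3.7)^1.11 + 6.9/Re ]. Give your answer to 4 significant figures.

Re = ρVD/μ = 663.2·4.327·0.1225/0.000196 = 1.794e+06.
Re > 4000 → turbulent. ε/D = 4.6e-05/0.1225 = 0.000376; Haaland: 1/√f = -1.8 log₁₀[3.69e-05 + 3.85e-06] = 7.902, so f = 0.01602.

f ≈ 0.01602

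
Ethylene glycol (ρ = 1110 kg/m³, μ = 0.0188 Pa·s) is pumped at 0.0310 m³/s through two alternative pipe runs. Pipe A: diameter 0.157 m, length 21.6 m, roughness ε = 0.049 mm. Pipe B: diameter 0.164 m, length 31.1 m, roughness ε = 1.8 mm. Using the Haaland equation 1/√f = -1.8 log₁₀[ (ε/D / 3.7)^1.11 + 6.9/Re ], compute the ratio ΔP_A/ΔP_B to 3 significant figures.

Pipe A: V = Q/A = 0.031/0.01936 = 1.601 m/s; Re = 1.484e+04; ε/D = 0.000312; Haaland → f = 0.02825; ΔP_A = f(L/D)(ρV²/2) = 5531 Pa.
Pipe B: V = Q/A = 0.031/0.02112 = 1.468 m/s; Re = 1.421e+04; ε/D = 0.011; Haaland → f = 0.0427; ΔP_B = f(L/D)(ρV²/2) = 9679 Pa.
ΔP_A/ΔP_B = 5531/9679 = 0.571.

ΔP_A/ΔP_B ≈ 0.571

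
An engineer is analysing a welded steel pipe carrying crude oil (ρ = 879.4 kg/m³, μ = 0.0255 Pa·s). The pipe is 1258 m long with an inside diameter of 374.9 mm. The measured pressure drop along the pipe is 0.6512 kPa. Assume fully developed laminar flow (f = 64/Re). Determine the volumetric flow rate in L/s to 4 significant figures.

For laminar flow, f = 64/Re with Re = ρVD/μ, so Darcy-Weisbach reduces to ΔP = 32μLV/D². Solving for V: V = ΔP·D²/(32μL) = 651.2·(0.3749)²/(32·0.0255·1258) = 0.08916 m/s.
Check: Re = ρVD/μ = 879.4·0.08916·0.3749/0.0255 = 1153 < 2300, so the laminar assumption holds.
Q = V·A = 0.08916·(π/4·0.3749²) = 0.009842 m³/s = 9.842 L/s.

Q ≈ 9.842 L/s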